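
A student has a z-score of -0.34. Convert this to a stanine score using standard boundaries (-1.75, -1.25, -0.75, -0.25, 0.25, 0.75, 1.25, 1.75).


Stanine boundaries: [-1.75, -1.25, -0.75, -0.25, 0.25, 0.75, 1.25, 1.75]
z = -0.34
Check each boundary:
  z >= -1.75 -> could be stanine 2
  z >= -1.25 -> could be stanine 3
  z >= -0.75 -> could be stanine 4
  z < -0.25
  z < 0.25
  z < 0.75
  z < 1.25
  z < 1.75
Highest qualifying boundary gives stanine = 4

4


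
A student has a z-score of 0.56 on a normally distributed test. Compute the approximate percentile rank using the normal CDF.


CDF(z) = 0.5 * (1 + erf(z/sqrt(2)))
erf(0.396) = 0.4245
CDF = 0.7123
Percentile rank = 0.7123 * 100 = 71.23

71.23


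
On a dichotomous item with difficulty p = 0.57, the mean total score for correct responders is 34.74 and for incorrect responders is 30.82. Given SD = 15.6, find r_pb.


q = 1 - p = 0.43
rpb = ((M1 - M0) / SD) * sqrt(p * q)
rpb = ((34.74 - 30.82) / 15.6) * sqrt(0.57 * 0.43)
rpb = 0.1244

0.1244


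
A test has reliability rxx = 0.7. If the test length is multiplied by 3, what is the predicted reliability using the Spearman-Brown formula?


r_new = (n * rxx) / (1 + (n-1) * rxx)
r_new = (3 * 0.7) / (1 + 2 * 0.7)
r_new = 2.1 / 2.4
r_new = 0.875

0.875


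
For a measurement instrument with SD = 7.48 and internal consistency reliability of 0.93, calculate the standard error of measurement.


SEM = SD * sqrt(1 - rxx)
SEM = 7.48 * sqrt(1 - 0.93)
SEM = 7.48 * sqrt(0.07) = 7.48 * 0.264575
SEM = 1.979

1.979


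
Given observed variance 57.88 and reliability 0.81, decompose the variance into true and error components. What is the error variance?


var_true = rxx * var_obs = 0.81 * 57.88 = 46.8828
var_error = var_obs - var_true
var_error = 57.88 - 46.8828
var_error = 10.9972

10.9972


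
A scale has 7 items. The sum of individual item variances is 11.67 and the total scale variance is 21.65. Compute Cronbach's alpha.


alpha = (k/(k-1)) * (1 - sum(si^2)/s_total^2)
= (7/6) * (1 - 11.67/21.65)
alpha = 0.5378

0.5378


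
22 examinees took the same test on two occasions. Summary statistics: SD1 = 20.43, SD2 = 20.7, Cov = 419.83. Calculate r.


r = cov(X,Y) / (SD_X * SD_Y)
r = 419.83 / (20.43 * 20.7)
r = 419.83 / 422.901
r = 0.9927

0.9927


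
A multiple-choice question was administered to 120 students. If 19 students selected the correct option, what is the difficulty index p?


Item difficulty p = number correct / total examinees
p = 19 / 120
p = 0.1583

0.1583


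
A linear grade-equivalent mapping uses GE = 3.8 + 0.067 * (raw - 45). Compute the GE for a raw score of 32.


raw - median = 32 - 45 = -13
slope * diff = 0.067 * -13 = -0.871
GE = 3.8 + -0.871
GE = 2.929

2.929


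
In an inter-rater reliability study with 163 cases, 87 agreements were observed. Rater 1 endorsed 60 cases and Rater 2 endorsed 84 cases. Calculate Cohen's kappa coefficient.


P_o = 87/163 = 0.533742
P_e = (60*84 + 103*79) / 26569 = 0.495954
kappa = (P_o - P_e) / (1 - P_e)
kappa = (0.533742 - 0.495954) / (1 - 0.495954)
kappa = 0.075

0.075


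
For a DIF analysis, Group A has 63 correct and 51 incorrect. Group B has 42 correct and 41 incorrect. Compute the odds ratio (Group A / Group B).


Odds_A = 63/51 = 1.2353
Odds_B = 42/41 = 1.0244
OR = Odds_A / Odds_B = 1.2353 / 1.0244
Exactly, OR = (63 * 41) / (51 * 42) = 2583 / 2142
OR = 1.2059

1.2059


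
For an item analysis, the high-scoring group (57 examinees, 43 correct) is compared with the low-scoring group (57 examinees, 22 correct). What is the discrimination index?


p_upper = 43/57 = 0.7544
p_lower = 22/57 = 0.386
D = 0.7544 - 0.386 = 0.3684

0.3684


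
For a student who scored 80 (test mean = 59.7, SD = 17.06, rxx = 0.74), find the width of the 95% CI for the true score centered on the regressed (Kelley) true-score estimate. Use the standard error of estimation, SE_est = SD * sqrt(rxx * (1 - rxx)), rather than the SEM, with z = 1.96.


True score estimate = 0.74*80 + 0.26*59.7 = 74.722
SE_est = SD * sqrt(rxx * (1 - rxx)) = 17.06 * sqrt(0.74 * 0.26) = 17.06 * sqrt(0.1924) = 7.4831
CI = T_est +/- z * SE_est, so width = 2 * z * SE_est = 2 * 1.96 * 7.4831
Width = 29.3338

29.3338


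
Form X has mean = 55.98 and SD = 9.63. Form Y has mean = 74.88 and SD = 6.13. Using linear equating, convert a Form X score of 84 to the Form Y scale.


slope = SD_Y / SD_X = 6.13 / 9.63 ~ 0.6366
intercept = mean_Y - slope * mean_X = 74.88 - (6.13 / 9.63) * 55.98 ~ 39.2458
Y = slope * X + intercept. To avoid rounding drift from the rounded slope/intercept, evaluate the equivalent form Y = mean_Y + SD_Y * (X - mean_X) / SD_X at full precision:
Y = 74.88 + 6.13 * (84 - 55.98) / 9.63
Y = 74.88 + 6.13 * 28.02 / 9.63
Y = 74.88 + 171.7626 / 9.63
Y = 74.88 + 17.8362
Y = 92.7162

92.7162


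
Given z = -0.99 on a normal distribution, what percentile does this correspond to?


CDF(z) = 0.5 * (1 + erf(z/sqrt(2)))
erf(-0.7) = -0.6778
CDF = 0.1611
Percentile rank = 0.1611 * 100 = 16.11

16.11


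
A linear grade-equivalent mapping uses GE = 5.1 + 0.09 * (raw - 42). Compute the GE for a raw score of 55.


raw - median = 55 - 42 = 13
slope * diff = 0.09 * 13 = 1.17
GE = 5.1 + 1.17
GE = 6.27

6.27


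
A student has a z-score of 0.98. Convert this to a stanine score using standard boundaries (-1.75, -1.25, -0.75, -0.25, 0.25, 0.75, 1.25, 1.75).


Stanine boundaries: [-1.75, -1.25, -0.75, -0.25, 0.25, 0.75, 1.25, 1.75]
z = 0.98
Check each boundary:
  z >= -1.75 -> could be stanine 2
  z >= -1.25 -> could be stanine 3
  z >= -0.75 -> could be stanine 4
  z >= -0.25 -> could be stanine 5
  z >= 0.25 -> could be stanine 6
  z >= 0.75 -> could be stanine 7
  z < 1.25
  z < 1.75
Highest qualifying boundary gives stanine = 7

7


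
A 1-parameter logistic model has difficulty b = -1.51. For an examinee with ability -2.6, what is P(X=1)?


theta - b = -2.6 - -1.51 = -1.09
exp(-(theta - b)) = exp(1.09) = 2.9743
P = 1 / (1 + 2.9743)
P = 0.2516

0.2516


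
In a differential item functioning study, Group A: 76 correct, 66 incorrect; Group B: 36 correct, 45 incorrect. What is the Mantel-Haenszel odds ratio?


Odds_A = 76/66 = 1.1515
Odds_B = 36/45 = 0.8
OR = Odds_A / Odds_B = 1.1515 / 0.8
Exactly, OR = (76 * 45) / (66 * 36) = 3420 / 2376
OR = 1.4394

1.4394


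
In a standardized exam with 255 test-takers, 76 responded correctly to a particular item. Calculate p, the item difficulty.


Item difficulty p = number correct / total examinees
p = 76 / 255
p = 0.298

0.298


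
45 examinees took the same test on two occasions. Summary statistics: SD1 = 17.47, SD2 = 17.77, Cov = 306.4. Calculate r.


r = cov(X,Y) / (SD_X * SD_Y)
r = 306.4 / (17.47 * 17.77)
r = 306.4 / 310.4419
r = 0.987

0.987


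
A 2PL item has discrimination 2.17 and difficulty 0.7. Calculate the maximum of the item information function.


For 2PL, max info at theta = b = 0.7
I_max = a^2 / 4 = 2.17^2 / 4
= 4.7089 / 4
I_max = 1.1772

1.1772


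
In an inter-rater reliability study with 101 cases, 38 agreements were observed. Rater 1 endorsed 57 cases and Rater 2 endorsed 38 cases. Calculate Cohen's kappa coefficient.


P_o = 38/101 = 0.376238
P_e = (57*38 + 44*63) / 10201 = 0.48407
kappa = (P_o - P_e) / (1 - P_e)
kappa = (0.376238 - 0.48407) / (1 - 0.48407)
kappa = -0.209

-0.209


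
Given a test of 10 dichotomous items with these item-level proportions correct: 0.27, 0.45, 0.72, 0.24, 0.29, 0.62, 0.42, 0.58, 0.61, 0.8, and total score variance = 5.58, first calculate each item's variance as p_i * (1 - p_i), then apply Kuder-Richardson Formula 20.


For each item, compute p_i * q_i:
  Item 1: 0.27 * 0.73 = 0.1971
  Item 2: 0.45 * 0.55 = 0.2475
  Item 3: 0.72 * 0.28 = 0.2016
  Item 4: 0.24 * 0.76 = 0.1824
  Item 5: 0.29 * 0.71 = 0.2059
  Item 6: 0.62 * 0.38 = 0.2356
  Item 7: 0.42 * 0.58 = 0.2436
  Item 8: 0.58 * 0.42 = 0.2436
  Item 9: 0.61 * 0.39 = 0.2379
  Item 10: 0.8 * 0.2 = 0.16
Sum(p_i * q_i) = 0.1971 + 0.2475 + 0.2016 + 0.1824 + 0.2059 + 0.2356 + 0.2436 + 0.2436 + 0.2379 + 0.16 = 2.1552
KR-20 = (k/(k-1)) * (1 - Sum(p_i*q_i) / Var_total)
= (10/9) * (1 - 2.1552/5.58)
= 1.1111 * 0.6138
KR-20 = 0.682

0.682


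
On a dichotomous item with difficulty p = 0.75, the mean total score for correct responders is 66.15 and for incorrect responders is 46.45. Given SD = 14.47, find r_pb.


q = 1 - p = 0.25
rpb = ((M1 - M0) / SD) * sqrt(p * q)
rpb = ((66.15 - 46.45) / 14.47) * sqrt(0.75 * 0.25)
rpb = 0.5895

0.5895


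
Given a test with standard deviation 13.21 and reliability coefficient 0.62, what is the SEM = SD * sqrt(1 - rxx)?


SEM = SD * sqrt(1 - rxx)
SEM = 13.21 * sqrt(1 - 0.62)
SEM = 13.21 * sqrt(0.38) = 13.21 * 0.616441
SEM = 8.1432

8.1432


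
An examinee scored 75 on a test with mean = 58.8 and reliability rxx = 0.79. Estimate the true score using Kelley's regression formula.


T_est = rxx * X + (1 - rxx) * mean
T_est = 0.79 * 75 + 0.21 * 58.8
T_est = 59.25 + 12.348
T_est = 71.598

71.598


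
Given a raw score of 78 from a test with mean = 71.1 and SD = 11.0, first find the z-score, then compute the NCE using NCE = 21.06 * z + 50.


z = (X - mean) / SD = (78 - 71.1) / 11.0
z = 6.9 / 11.0
z = 0.6273
NCE = NCE = 21.06z + 50
Carry z at full precision (z = 6.9 / 11.0) into the conversion:
NCE = 21.06 * (6.9 / 11.0) + 50 = 145.314 / 11.0 + 50
NCE = 13.2104 + 50
NCE = 63.2104

63.2104


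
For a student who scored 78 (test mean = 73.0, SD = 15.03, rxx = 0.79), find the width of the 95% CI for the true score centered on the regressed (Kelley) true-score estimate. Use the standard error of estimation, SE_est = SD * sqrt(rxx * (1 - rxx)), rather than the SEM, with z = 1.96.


True score estimate = 0.79*78 + 0.21*73.0 = 76.95
SE_est = SD * sqrt(rxx * (1 - rxx)) = 15.03 * sqrt(0.79 * 0.21) = 15.03 * sqrt(0.1659) = 6.121843
CI = T_est +/- z * SE_est, so width = 2 * z * SE_est = 2 * 1.96 * 6.121843
Width = 23.9976

23.9976


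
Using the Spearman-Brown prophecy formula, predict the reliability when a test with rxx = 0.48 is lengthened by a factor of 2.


r_new = (n * rxx) / (1 + (n-1) * rxx)
r_new = (2 * 0.48) / (1 + 1 * 0.48)
r_new = 0.96 / 1.48
r_new = 0.6486

0.6486


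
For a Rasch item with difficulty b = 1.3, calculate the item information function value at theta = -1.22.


P = 1/(1+exp(-(-1.22-1.3))) = 0.0745
I = P*(1-P) = 0.0745 * 0.9255
I = 0.0689

0.0689


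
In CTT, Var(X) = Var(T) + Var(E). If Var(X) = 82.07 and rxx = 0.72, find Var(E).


var_true = rxx * var_obs = 0.72 * 82.07 = 59.0904
var_error = var_obs - var_true
var_error = 82.07 - 59.0904
var_error = 22.9796

22.9796


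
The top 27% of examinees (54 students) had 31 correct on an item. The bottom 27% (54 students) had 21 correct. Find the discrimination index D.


p_upper = 31/54 = 0.5741
p_lower = 21/54 = 0.3889
D = 0.5741 - 0.3889 = 0.1852

0.1852


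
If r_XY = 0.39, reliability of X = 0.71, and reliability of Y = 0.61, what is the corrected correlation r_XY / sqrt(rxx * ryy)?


r_corrected = rxy / sqrt(rxx * ryy)
= 0.39 / sqrt(0.71 * 0.61)
= 0.39 / sqrt(0.4331)
= 0.39 / 0.658103
r_corrected = 0.5926

0.5926


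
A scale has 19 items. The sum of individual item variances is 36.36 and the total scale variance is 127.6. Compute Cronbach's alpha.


alpha = (k/(k-1)) * (1 - sum(si^2)/s_total^2)
= (19/18) * (1 - 36.36/127.6)
alpha = 0.7548

0.7548


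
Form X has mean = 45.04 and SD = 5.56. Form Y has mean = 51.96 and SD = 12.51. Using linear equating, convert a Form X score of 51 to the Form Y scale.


slope = SD_Y / SD_X = 12.51 / 5.56 ~ 2.25
intercept = mean_Y - slope * mean_X = 51.96 - (12.51 / 5.56) * 45.04 ~ -49.38
Y = slope * X + intercept. To avoid rounding drift from the rounded slope/intercept, evaluate the equivalent form Y = mean_Y + SD_Y * (X - mean_X) / SD_X at full precision:
Y = 51.96 + 12.51 * (51 - 45.04) / 5.56
Y = 51.96 + 12.51 * 5.96 / 5.56
Y = 51.96 + 74.5596 / 5.56
Y = 51.96 + 13.41
Y = 65.37

65.37


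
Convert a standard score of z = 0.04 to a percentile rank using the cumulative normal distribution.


CDF(z) = 0.5 * (1 + erf(z/sqrt(2)))
erf(0.0283) = 0.0319
CDF = 0.516
Percentile rank = 0.516 * 100 = 51.6

51.6


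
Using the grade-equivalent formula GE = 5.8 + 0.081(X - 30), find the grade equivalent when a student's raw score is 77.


raw - median = 77 - 30 = 47
slope * diff = 0.081 * 47 = 3.807
GE = 5.8 + 3.807
GE = 9.607

9.607


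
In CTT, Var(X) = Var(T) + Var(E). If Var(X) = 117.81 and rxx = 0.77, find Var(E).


var_true = rxx * var_obs = 0.77 * 117.81 = 90.7137
var_error = var_obs - var_true
var_error = 117.81 - 90.7137
var_error = 27.0963

27.0963


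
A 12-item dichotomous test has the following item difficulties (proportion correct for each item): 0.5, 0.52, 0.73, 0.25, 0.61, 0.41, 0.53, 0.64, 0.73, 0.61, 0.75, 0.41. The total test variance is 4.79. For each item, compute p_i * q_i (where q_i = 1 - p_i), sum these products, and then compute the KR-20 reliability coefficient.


For each item, compute p_i * q_i:
  Item 1: 0.5 * 0.5 = 0.25
  Item 2: 0.52 * 0.48 = 0.2496
  Item 3: 0.73 * 0.27 = 0.1971
  Item 4: 0.25 * 0.75 = 0.1875
  Item 5: 0.61 * 0.39 = 0.2379
  Item 6: 0.41 * 0.59 = 0.2419
  Item 7: 0.53 * 0.47 = 0.2491
  Item 8: 0.64 * 0.36 = 0.2304
  Item 9: 0.73 * 0.27 = 0.1971
  Item 10: 0.61 * 0.39 = 0.2379
  Item 11: 0.75 * 0.25 = 0.1875
  Item 12: 0.41 * 0.59 = 0.2419
Sum(p_i * q_i) = 0.25 + 0.2496 + 0.1971 + 0.1875 + 0.2379 + 0.2419 + 0.2491 + 0.2304 + 0.1971 + 0.2379 + 0.1875 + 0.2419 = 2.7079
KR-20 = (k/(k-1)) * (1 - Sum(p_i*q_i) / Var_total)
= (12/11) * (1 - 2.7079/4.79)
= 1.0909 * 0.4347
KR-20 = 0.4742

0.4742


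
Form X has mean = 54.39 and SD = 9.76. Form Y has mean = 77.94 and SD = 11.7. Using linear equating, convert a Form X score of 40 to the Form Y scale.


slope = SD_Y / SD_X = 11.7 / 9.76 ~ 1.1988
intercept = mean_Y - slope * mean_X = 77.94 - (11.7 / 9.76) * 54.39 ~ 12.7389
Y = slope * X + intercept. To avoid rounding drift from the rounded slope/intercept, evaluate the equivalent form Y = mean_Y + SD_Y * (X - mean_X) / SD_X at full precision:
Y = 77.94 + 11.7 * (40 - 54.39) / 9.76
Y = 77.94 - 11.7 * 14.39 / 9.76
Y = 77.94 - 168.363 / 9.76
Y = 77.94 - 17.2503
Y = 60.6897

60.6897


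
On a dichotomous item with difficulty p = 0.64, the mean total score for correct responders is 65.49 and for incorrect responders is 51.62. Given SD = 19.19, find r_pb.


q = 1 - p = 0.36
rpb = ((M1 - M0) / SD) * sqrt(p * q)
rpb = ((65.49 - 51.62) / 19.19) * sqrt(0.64 * 0.36)
rpb = 0.3469

0.3469


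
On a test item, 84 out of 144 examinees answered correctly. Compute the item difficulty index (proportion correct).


Item difficulty p = number correct / total examinees
p = 84 / 144
p = 0.5833

0.5833


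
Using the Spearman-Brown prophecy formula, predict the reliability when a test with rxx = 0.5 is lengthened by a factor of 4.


r_new = (n * rxx) / (1 + (n-1) * rxx)
r_new = (4 * 0.5) / (1 + 3 * 0.5)
r_new = 2.0 / 2.5
r_new = 0.8

0.8


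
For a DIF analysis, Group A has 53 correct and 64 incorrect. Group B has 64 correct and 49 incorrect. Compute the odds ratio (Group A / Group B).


Odds_A = 53/64 = 0.8281
Odds_B = 64/49 = 1.3061
OR = Odds_A / Odds_B = 0.8281 / 1.3061
Exactly, OR = (53 * 49) / (64 * 64) = 2597 / 4096
OR = 0.634

0.634


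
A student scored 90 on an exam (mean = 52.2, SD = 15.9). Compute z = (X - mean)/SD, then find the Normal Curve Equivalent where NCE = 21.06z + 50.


z = (X - mean) / SD = (90 - 52.2) / 15.9
z = 37.8 / 15.9
z = 2.3774
NCE = NCE = 21.06z + 50
Carry z at full precision (z = 37.8 / 15.9) into the conversion:
NCE = 21.06 * (37.8 / 15.9) + 50 = 796.068 / 15.9 + 50
NCE = 50.0672 + 50
NCE = 100.0672

100.0672


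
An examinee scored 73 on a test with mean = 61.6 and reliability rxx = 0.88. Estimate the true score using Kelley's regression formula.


T_est = rxx * X + (1 - rxx) * mean
T_est = 0.88 * 73 + 0.12 * 61.6
T_est = 64.24 + 7.392
T_est = 71.632

71.632


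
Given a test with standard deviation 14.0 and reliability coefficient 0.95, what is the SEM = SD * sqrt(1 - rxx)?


SEM = SD * sqrt(1 - rxx)
SEM = 14.0 * sqrt(1 - 0.95)
SEM = 14.0 * sqrt(0.05) = 14.0 * 0.223607
SEM = 3.1305

3.1305


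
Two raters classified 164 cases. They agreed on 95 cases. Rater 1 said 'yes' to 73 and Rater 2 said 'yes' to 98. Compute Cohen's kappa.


P_o = 95/164 = 0.579268
P_e = (73*98 + 91*66) / 26896 = 0.489292
kappa = (P_o - P_e) / (1 - P_e)
kappa = (0.579268 - 0.489292) / (1 - 0.489292)
kappa = 0.1762

0.1762


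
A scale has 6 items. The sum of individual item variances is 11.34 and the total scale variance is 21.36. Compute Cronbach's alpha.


alpha = (k/(k-1)) * (1 - sum(si^2)/s_total^2)
= (6/5) * (1 - 11.34/21.36)
alpha = 0.5629

0.5629


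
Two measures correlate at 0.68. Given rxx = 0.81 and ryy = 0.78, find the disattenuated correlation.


r_corrected = rxy / sqrt(rxx * ryy)
= 0.68 / sqrt(0.81 * 0.78)
= 0.68 / sqrt(0.6318)
= 0.68 / 0.794858
r_corrected = 0.8555

0.8555


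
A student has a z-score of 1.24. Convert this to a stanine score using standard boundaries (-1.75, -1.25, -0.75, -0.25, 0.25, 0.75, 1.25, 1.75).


Stanine boundaries: [-1.75, -1.25, -0.75, -0.25, 0.25, 0.75, 1.25, 1.75]
z = 1.24
Check each boundary:
  z >= -1.75 -> could be stanine 2
  z >= -1.25 -> could be stanine 3
  z >= -0.75 -> could be stanine 4
  z >= -0.25 -> could be stanine 5
  z >= 0.25 -> could be stanine 6
  z >= 0.75 -> could be stanine 7
  z < 1.25
  z < 1.75
Highest qualifying boundary gives stanine = 7

7


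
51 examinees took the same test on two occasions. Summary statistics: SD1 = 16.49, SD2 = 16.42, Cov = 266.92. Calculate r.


r = cov(X,Y) / (SD_X * SD_Y)
r = 266.92 / (16.49 * 16.42)
r = 266.92 / 270.7658
r = 0.9858

0.9858


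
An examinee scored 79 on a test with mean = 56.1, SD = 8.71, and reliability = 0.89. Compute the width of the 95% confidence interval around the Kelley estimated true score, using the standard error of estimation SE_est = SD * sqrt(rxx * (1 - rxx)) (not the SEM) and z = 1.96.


True score estimate = 0.89*79 + 0.11*56.1 = 76.481
SE_est = SD * sqrt(rxx * (1 - rxx)) = 8.71 * sqrt(0.89 * 0.11) = 8.71 * sqrt(0.0979) = 2.72527
CI = T_est +/- z * SE_est, so width = 2 * z * SE_est = 2 * 1.96 * 2.72527
Width = 10.6831

10.6831


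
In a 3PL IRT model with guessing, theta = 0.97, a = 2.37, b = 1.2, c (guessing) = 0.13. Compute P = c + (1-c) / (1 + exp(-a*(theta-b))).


logit = 2.37*(0.97 - 1.2) = -0.5451
P* = 1/(1 + exp(--0.5451)) = 0.367
P = 0.13 + (1 - 0.13) * 0.367
P = 0.4493

0.4493


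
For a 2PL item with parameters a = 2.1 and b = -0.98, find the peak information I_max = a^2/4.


For 2PL, max info at theta = b = -0.98
I_max = a^2 / 4 = 2.1^2 / 4
= 4.41 / 4
I_max = 1.1025

1.1025


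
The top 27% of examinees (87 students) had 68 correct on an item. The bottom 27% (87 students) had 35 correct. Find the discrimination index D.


p_upper = 68/87 = 0.7816
p_lower = 35/87 = 0.4023
D = 0.7816 - 0.4023 = 0.3793

0.3793


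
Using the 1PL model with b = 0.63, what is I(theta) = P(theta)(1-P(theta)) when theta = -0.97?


P = 1/(1+exp(-(-0.97-0.63))) = 0.168
I = P*(1-P) = 0.168 * 0.832
I = 0.1398

0.1398


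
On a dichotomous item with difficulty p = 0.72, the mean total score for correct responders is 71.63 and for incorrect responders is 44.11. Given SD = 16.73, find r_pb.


q = 1 - p = 0.28
rpb = ((M1 - M0) / SD) * sqrt(p * q)
rpb = ((71.63 - 44.11) / 16.73) * sqrt(0.72 * 0.28)
rpb = 0.7386

0.7386


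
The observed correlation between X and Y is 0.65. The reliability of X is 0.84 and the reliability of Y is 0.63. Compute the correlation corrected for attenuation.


r_corrected = rxy / sqrt(rxx * ryy)
= 0.65 / sqrt(0.84 * 0.63)
= 0.65 / sqrt(0.5292)
= 0.65 / 0.727461
r_corrected = 0.8935

0.8935


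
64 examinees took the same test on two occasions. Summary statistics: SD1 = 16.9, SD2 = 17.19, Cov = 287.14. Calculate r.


r = cov(X,Y) / (SD_X * SD_Y)
r = 287.14 / (16.9 * 17.19)
r = 287.14 / 290.511
r = 0.9884

0.9884


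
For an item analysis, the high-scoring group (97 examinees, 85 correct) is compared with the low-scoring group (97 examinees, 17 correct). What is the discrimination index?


p_upper = 85/97 = 0.8763
p_lower = 17/97 = 0.1753
D = 0.8763 - 0.1753 = 0.701

0.701


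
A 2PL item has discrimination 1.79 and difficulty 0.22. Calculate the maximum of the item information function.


For 2PL, max info at theta = b = 0.22
I_max = a^2 / 4 = 1.79^2 / 4
= 3.2041 / 4
I_max = 0.801

0.801


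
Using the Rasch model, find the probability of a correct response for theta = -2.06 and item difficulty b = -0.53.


theta - b = -2.06 - -0.53 = -1.53
exp(-(theta - b)) = exp(1.53) = 4.6182
P = 1 / (1 + 4.6182)
P = 0.178

0.178


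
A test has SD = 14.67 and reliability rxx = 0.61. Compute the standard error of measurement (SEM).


SEM = SD * sqrt(1 - rxx)
SEM = 14.67 * sqrt(1 - 0.61)
SEM = 14.67 * sqrt(0.39) = 14.67 * 0.6245
SEM = 9.1614

9.1614


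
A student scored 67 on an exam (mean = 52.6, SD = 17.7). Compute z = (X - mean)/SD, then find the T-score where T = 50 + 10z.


z = (X - mean) / SD = (67 - 52.6) / 17.7
z = 14.4 / 17.7
z = 0.8136
T-score = T = 50 + 10z
Carry z at full precision (z = 14.4 / 17.7) into the conversion:
T-score = 50 + 10 * (14.4 / 17.7) = 50 + 144 / 17.7
T-score = 50 + 8.1356
T-score = 58.1356

58.1356


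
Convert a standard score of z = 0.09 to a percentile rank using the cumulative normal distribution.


CDF(z) = 0.5 * (1 + erf(z/sqrt(2)))
erf(0.0636) = 0.0717
CDF = 0.5359
Percentile rank = 0.5359 * 100 = 53.59

53.59


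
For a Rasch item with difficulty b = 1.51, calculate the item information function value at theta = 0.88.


P = 1/(1+exp(-(0.88-1.51))) = 0.3475
I = P*(1-P) = 0.3475 * 0.6525
I = 0.2267

0.2267


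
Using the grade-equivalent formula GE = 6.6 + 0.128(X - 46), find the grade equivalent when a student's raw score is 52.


raw - median = 52 - 46 = 6
slope * diff = 0.128 * 6 = 0.768
GE = 6.6 + 0.768
GE = 7.368

7.368


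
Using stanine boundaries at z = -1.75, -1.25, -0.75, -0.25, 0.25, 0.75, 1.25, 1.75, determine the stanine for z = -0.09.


Stanine boundaries: [-1.75, -1.25, -0.75, -0.25, 0.25, 0.75, 1.25, 1.75]
z = -0.09
Check each boundary:
  z >= -1.75 -> could be stanine 2
  z >= -1.25 -> could be stanine 3
  z >= -0.75 -> could be stanine 4
  z >= -0.25 -> could be stanine 5
  z < 0.25
  z < 0.75
  z < 1.25
  z < 1.75
Highest qualifying boundary gives stanine = 5

5


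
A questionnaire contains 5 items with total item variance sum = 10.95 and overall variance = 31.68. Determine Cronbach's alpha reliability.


alpha = (k/(k-1)) * (1 - sum(si^2)/s_total^2)
= (5/4) * (1 - 10.95/31.68)
alpha = 0.8179

0.8179


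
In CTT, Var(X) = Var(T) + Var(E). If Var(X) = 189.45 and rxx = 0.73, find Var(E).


var_true = rxx * var_obs = 0.73 * 189.45 = 138.2985
var_error = var_obs - var_true
var_error = 189.45 - 138.2985
var_error = 51.1515

51.1515


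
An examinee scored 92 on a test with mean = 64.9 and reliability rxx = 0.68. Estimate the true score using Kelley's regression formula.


T_est = rxx * X + (1 - rxx) * mean
T_est = 0.68 * 92 + 0.32 * 64.9
T_est = 62.56 + 20.768
T_est = 83.328

83.328


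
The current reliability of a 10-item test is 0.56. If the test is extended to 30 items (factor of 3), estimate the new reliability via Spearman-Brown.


r_new = (n * rxx) / (1 + (n-1) * rxx)
r_new = (3 * 0.56) / (1 + 2 * 0.56)
r_new = 1.68 / 2.12
r_new = 0.7925

0.7925


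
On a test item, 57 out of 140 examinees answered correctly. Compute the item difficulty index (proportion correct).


Item difficulty p = number correct / total examinees
p = 57 / 140
p = 0.4071

0.4071


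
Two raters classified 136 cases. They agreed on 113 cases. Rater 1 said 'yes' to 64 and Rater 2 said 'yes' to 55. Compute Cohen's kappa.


P_o = 113/136 = 0.830882
P_e = (64*55 + 72*81) / 18496 = 0.505623
kappa = (P_o - P_e) / (1 - P_e)
kappa = (0.830882 - 0.505623) / (1 - 0.505623)
kappa = 0.6579

0.6579


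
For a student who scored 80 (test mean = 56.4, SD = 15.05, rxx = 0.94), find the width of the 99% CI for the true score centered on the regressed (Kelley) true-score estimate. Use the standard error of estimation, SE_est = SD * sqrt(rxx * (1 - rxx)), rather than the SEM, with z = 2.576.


True score estimate = 0.94*80 + 0.06*56.4 = 78.584
SE_est = SD * sqrt(rxx * (1 - rxx)) = 15.05 * sqrt(0.94 * 0.06) = 15.05 * sqrt(0.0564) = 3.574177
CI = T_est +/- z * SE_est, so width = 2 * z * SE_est = 2 * 2.576 * 3.574177
Width = 18.4142

18.4142


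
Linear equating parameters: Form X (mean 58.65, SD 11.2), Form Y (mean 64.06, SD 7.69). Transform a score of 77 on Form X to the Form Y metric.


slope = SD_Y / SD_X = 7.69 / 11.2 ~ 0.6866
intercept = mean_Y - slope * mean_X = 64.06 - (7.69 / 11.2) * 58.65 ~ 23.7905
Y = slope * X + intercept. To avoid rounding drift from the rounded slope/intercept, evaluate the equivalent form Y = mean_Y + SD_Y * (X - mean_X) / SD_X at full precision:
Y = 64.06 + 7.69 * (77 - 58.65) / 11.2
Y = 64.06 + 7.69 * 18.35 / 11.2
Y = 64.06 + 141.1115 / 11.2
Y = 64.06 + 12.5992
Y = 76.6592

76.6592


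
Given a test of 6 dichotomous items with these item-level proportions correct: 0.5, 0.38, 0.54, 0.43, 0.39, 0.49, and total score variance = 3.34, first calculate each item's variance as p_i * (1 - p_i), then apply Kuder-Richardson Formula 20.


For each item, compute p_i * q_i:
  Item 1: 0.5 * 0.5 = 0.25
  Item 2: 0.38 * 0.62 = 0.2356
  Item 3: 0.54 * 0.46 = 0.2484
  Item 4: 0.43 * 0.57 = 0.2451
  Item 5: 0.39 * 0.61 = 0.2379
  Item 6: 0.49 * 0.51 = 0.2499
Sum(p_i * q_i) = 0.25 + 0.2356 + 0.2484 + 0.2451 + 0.2379 + 0.2499 = 1.4669
KR-20 = (k/(k-1)) * (1 - Sum(p_i*q_i) / Var_total)
= (6/5) * (1 - 1.4669/3.34)
= 1.2 * 0.5608
KR-20 = 0.673

0.673


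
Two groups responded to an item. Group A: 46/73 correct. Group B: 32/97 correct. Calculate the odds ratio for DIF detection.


Odds_A = 46/27 = 1.7037
Odds_B = 32/65 = 0.4923
OR = Odds_A / Odds_B = 1.7037 / 0.4923
Exactly, OR = (46 * 65) / (27 * 32) = 2990 / 864
OR = 3.4606

3.4606


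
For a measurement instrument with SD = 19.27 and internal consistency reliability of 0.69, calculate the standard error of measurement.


SEM = SD * sqrt(1 - rxx)
SEM = 19.27 * sqrt(1 - 0.69)
SEM = 19.27 * sqrt(0.31) = 19.27 * 0.556776
SEM = 10.7291

10.7291


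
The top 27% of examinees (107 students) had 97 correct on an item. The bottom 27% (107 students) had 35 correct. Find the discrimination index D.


p_upper = 97/107 = 0.9065
p_lower = 35/107 = 0.3271
D = 0.9065 - 0.3271 = 0.5794

0.5794


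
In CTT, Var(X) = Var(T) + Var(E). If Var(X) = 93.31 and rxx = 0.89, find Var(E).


var_true = rxx * var_obs = 0.89 * 93.31 = 83.0459
var_error = var_obs - var_true
var_error = 93.31 - 83.0459
var_error = 10.2641

10.2641


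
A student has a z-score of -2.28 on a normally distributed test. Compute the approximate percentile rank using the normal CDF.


CDF(z) = 0.5 * (1 + erf(z/sqrt(2)))
erf(-1.6122) = -0.9774
CDF = 0.0113
Percentile rank = 0.0113 * 100 = 1.13

1.13


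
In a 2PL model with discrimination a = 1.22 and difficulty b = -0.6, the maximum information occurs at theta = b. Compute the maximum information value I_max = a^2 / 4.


For 2PL, max info at theta = b = -0.6
I_max = a^2 / 4 = 1.22^2 / 4
= 1.4884 / 4
I_max = 0.3721

0.3721


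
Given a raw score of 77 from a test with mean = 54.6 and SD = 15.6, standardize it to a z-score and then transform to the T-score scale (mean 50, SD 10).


z = (X - mean) / SD = (77 - 54.6) / 15.6
z = 22.4 / 15.6
z = 1.4359
T-score = T = 50 + 10z
Carry z at full precision (z = 22.4 / 15.6) into the conversion:
T-score = 50 + 10 * (22.4 / 15.6) = 50 + 224 / 15.6
T-score = 50 + 14.359
T-score = 64.359

64.359


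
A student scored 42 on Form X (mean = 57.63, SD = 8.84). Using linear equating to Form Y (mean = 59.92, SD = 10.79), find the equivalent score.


slope = SD_Y / SD_X = 10.79 / 8.84 ~ 1.2206
intercept = mean_Y - slope * mean_X = 59.92 - (10.79 / 8.84) * 57.63 ~ -10.4225
Y = slope * X + intercept. To avoid rounding drift from the rounded slope/intercept, evaluate the equivalent form Y = mean_Y + SD_Y * (X - mean_X) / SD_X at full precision:
Y = 59.92 + 10.79 * (42 - 57.63) / 8.84
Y = 59.92 - 10.79 * 15.63 / 8.84
Y = 59.92 - 168.6477 / 8.84
Y = 59.92 - 19.0778
Y = 40.8422

40.8422


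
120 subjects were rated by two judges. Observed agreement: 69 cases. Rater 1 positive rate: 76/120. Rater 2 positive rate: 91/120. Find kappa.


P_o = 69/120 = 0.575
P_e = (76*91 + 44*29) / 14400 = 0.568889
kappa = (P_o - P_e) / (1 - P_e)
kappa = (0.575 - 0.568889) / (1 - 0.568889)
kappa = 0.0142

0.0142


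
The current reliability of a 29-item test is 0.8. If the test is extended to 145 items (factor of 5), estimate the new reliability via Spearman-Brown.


r_new = (n * rxx) / (1 + (n-1) * rxx)
r_new = (5 * 0.8) / (1 + 4 * 0.8)
r_new = 4.0 / 4.2
r_new = 0.9524

0.9524


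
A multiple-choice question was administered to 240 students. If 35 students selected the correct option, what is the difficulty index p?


Item difficulty p = number correct / total examinees
p = 35 / 240
p = 0.1458

0.1458


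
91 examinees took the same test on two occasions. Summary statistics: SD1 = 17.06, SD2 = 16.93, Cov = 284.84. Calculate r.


r = cov(X,Y) / (SD_X * SD_Y)
r = 284.84 / (17.06 * 16.93)
r = 284.84 / 288.8258
r = 0.9862

0.9862


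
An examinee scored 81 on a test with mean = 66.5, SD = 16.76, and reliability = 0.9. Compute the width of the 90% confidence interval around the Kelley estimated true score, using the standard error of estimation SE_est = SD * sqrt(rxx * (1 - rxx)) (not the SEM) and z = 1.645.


True score estimate = 0.9*81 + 0.1*66.5 = 79.55
SE_est = SD * sqrt(rxx * (1 - rxx)) = 16.76 * sqrt(0.9 * 0.1) = 16.76 * sqrt(0.09) = 5.028
CI = T_est +/- z * SE_est, so width = 2 * z * SE_est = 2 * 1.645 * 5.028
Width = 16.5421

16.5421


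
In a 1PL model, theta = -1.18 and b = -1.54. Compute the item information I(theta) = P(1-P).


P = 1/(1+exp(-(-1.18--1.54))) = 0.589
I = P*(1-P) = 0.589 * 0.411
I = 0.2421

0.2421


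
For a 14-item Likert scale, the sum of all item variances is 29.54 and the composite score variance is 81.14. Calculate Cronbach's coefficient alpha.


alpha = (k/(k-1)) * (1 - sum(si^2)/s_total^2)
= (14/13) * (1 - 29.54/81.14)
alpha = 0.6849

0.6849


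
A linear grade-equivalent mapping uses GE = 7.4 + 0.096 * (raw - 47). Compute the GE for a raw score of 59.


raw - median = 59 - 47 = 12
slope * diff = 0.096 * 12 = 1.152
GE = 7.4 + 1.152
GE = 8.552

8.552


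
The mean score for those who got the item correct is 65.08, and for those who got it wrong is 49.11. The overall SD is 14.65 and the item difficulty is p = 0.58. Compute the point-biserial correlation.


q = 1 - p = 0.42
rpb = ((M1 - M0) / SD) * sqrt(p * q)
rpb = ((65.08 - 49.11) / 14.65) * sqrt(0.58 * 0.42)
rpb = 0.538

0.538


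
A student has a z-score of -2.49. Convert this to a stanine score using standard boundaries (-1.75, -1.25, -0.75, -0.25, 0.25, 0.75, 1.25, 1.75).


Stanine boundaries: [-1.75, -1.25, -0.75, -0.25, 0.25, 0.75, 1.25, 1.75]
z = -2.49
Check each boundary:
  z < -1.75
  z < -1.25
  z < -0.75
  z < -0.25
  z < 0.25
  z < 0.75
  z < 1.25
  z < 1.75
Highest qualifying boundary gives stanine = 1

1


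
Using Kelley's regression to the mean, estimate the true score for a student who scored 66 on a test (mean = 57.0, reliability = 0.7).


T_est = rxx * X + (1 - rxx) * mean
T_est = 0.7 * 66 + 0.3 * 57.0
T_est = 46.2 + 17.1
T_est = 63.3

63.3


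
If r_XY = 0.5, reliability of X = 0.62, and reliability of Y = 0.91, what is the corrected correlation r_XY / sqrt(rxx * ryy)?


r_corrected = rxy / sqrt(rxx * ryy)
= 0.5 / sqrt(0.62 * 0.91)
= 0.5 / sqrt(0.5642)
= 0.5 / 0.751132
r_corrected = 0.6657

0.6657


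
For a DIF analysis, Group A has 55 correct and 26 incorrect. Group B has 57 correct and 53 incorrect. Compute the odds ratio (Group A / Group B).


Odds_A = 55/26 = 2.1154
Odds_B = 57/53 = 1.0755
OR = Odds_A / Odds_B = 2.1154 / 1.0755
Exactly, OR = (55 * 53) / (26 * 57) = 2915 / 1482
OR = 1.9669

1.9669


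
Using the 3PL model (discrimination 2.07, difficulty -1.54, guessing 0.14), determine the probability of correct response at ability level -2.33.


logit = 2.07*(-2.33 - -1.54) = -1.6353
P* = 1/(1 + exp(--1.6353)) = 0.1631
P = 0.14 + (1 - 0.14) * 0.1631
P = 0.2803

0.2803


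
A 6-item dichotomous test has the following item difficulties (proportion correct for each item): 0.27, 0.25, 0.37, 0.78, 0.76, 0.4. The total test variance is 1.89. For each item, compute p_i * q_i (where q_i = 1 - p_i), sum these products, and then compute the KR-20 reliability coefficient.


For each item, compute p_i * q_i:
  Item 1: 0.27 * 0.73 = 0.1971
  Item 2: 0.25 * 0.75 = 0.1875
  Item 3: 0.37 * 0.63 = 0.2331
  Item 4: 0.78 * 0.22 = 0.1716
  Item 5: 0.76 * 0.24 = 0.1824
  Item 6: 0.4 * 0.6 = 0.24
Sum(p_i * q_i) = 0.1971 + 0.1875 + 0.2331 + 0.1716 + 0.1824 + 0.24 = 1.2117
KR-20 = (k/(k-1)) * (1 - Sum(p_i*q_i) / Var_total)
= (6/5) * (1 - 1.2117/1.89)
= 1.2 * 0.3589
KR-20 = 0.4307

0.4307


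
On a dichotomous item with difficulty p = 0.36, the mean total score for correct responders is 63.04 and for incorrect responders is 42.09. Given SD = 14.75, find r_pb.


q = 1 - p = 0.64
rpb = ((M1 - M0) / SD) * sqrt(p * q)
rpb = ((63.04 - 42.09) / 14.75) * sqrt(0.36 * 0.64)
rpb = 0.6818

0.6818


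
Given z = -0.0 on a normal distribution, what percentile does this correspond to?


CDF(z) = 0.5 * (1 + erf(z/sqrt(2)))
erf(-0.0) = -0.0
CDF = 0.5
Percentile rank = 0.5 * 100 = 50.0

50.0


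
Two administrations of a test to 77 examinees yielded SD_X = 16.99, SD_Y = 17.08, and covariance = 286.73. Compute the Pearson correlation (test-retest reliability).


r = cov(X,Y) / (SD_X * SD_Y)
r = 286.73 / (16.99 * 17.08)
r = 286.73 / 290.1892
r = 0.9881

0.9881


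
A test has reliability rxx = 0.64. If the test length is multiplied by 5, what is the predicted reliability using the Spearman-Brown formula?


r_new = (n * rxx) / (1 + (n-1) * rxx)
r_new = (5 * 0.64) / (1 + 4 * 0.64)
r_new = 3.2 / 3.56
r_new = 0.8989

0.8989


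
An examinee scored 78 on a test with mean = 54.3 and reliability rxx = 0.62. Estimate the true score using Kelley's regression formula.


T_est = rxx * X + (1 - rxx) * mean
T_est = 0.62 * 78 + 0.38 * 54.3
T_est = 48.36 + 20.634
T_est = 68.994

68.994


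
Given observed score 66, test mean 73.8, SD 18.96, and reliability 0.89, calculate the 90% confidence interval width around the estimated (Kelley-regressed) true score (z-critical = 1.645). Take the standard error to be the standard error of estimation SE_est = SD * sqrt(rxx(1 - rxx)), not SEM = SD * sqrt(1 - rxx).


True score estimate = 0.89*66 + 0.11*73.8 = 66.858
SE_est = SD * sqrt(rxx * (1 - rxx)) = 18.96 * sqrt(0.89 * 0.11) = 18.96 * sqrt(0.0979) = 5.93239
CI = T_est +/- z * SE_est, so width = 2 * z * SE_est = 2 * 1.645 * 5.93239
Width = 19.5176

19.5176


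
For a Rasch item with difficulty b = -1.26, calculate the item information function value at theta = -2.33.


P = 1/(1+exp(-(-2.33--1.26))) = 0.2554
I = P*(1-P) = 0.2554 * 0.7446
I = 0.1902

0.1902


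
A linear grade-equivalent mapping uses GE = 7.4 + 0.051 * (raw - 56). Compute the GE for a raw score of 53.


raw - median = 53 - 56 = -3
slope * diff = 0.051 * -3 = -0.153
GE = 7.4 + -0.153
GE = 7.247

7.247


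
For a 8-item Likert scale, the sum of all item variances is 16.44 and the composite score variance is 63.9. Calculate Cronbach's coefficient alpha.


alpha = (k/(k-1)) * (1 - sum(si^2)/s_total^2)
= (8/7) * (1 - 16.44/63.9)
alpha = 0.8488

0.8488


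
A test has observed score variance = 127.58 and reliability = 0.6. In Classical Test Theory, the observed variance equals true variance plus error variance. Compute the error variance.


var_true = rxx * var_obs = 0.6 * 127.58 = 76.548
var_error = var_obs - var_true
var_error = 127.58 - 76.548
var_error = 51.032

51.032


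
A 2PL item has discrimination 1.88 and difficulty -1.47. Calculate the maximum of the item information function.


For 2PL, max info at theta = b = -1.47
I_max = a^2 / 4 = 1.88^2 / 4
= 3.5344 / 4
I_max = 0.8836

0.8836


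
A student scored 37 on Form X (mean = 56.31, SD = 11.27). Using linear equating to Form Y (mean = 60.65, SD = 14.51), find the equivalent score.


slope = SD_Y / SD_X = 14.51 / 11.27 ~ 1.2875
intercept = mean_Y - slope * mean_X = 60.65 - (14.51 / 11.27) * 56.31 ~ -11.8485
Y = slope * X + intercept. To avoid rounding drift from the rounded slope/intercept, evaluate the equivalent form Y = mean_Y + SD_Y * (X - mean_X) / SD_X at full precision:
Y = 60.65 + 14.51 * (37 - 56.31) / 11.27
Y = 60.65 - 14.51 * 19.31 / 11.27
Y = 60.65 - 280.1881 / 11.27
Y = 60.65 - 24.8614
Y = 35.7886

35.7886


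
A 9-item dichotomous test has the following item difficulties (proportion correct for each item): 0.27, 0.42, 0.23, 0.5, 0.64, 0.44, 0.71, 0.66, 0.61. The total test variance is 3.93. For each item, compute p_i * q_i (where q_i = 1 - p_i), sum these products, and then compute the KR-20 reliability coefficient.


For each item, compute p_i * q_i:
  Item 1: 0.27 * 0.73 = 0.1971
  Item 2: 0.42 * 0.58 = 0.2436
  Item 3: 0.23 * 0.77 = 0.1771
  Item 4: 0.5 * 0.5 = 0.25
  Item 5: 0.64 * 0.36 = 0.2304
  Item 6: 0.44 * 0.56 = 0.2464
  Item 7: 0.71 * 0.29 = 0.2059
  Item 8: 0.66 * 0.34 = 0.2244
  Item 9: 0.61 * 0.39 = 0.2379
Sum(p_i * q_i) = 0.1971 + 0.2436 + 0.1771 + 0.25 + 0.2304 + 0.2464 + 0.2059 + 0.2244 + 0.2379 = 2.0128
KR-20 = (k/(k-1)) * (1 - Sum(p_i*q_i) / Var_total)
= (9/8) * (1 - 2.0128/3.93)
= 1.125 * 0.4878
KR-20 = 0.5488

0.5488


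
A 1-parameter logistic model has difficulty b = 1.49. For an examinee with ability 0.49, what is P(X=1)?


theta - b = 0.49 - 1.49 = -1.0
exp(-(theta - b)) = exp(1.0) = 2.7183
P = 1 / (1 + 2.7183)
P = 0.2689

0.2689


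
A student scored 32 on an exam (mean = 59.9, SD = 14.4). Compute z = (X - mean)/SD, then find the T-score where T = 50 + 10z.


z = (X - mean) / SD = (32 - 59.9) / 14.4
z = -27.9 / 14.4
z = -1.9375
T-score = T = 50 + 10z
Carry z at full precision (z = -27.9 / 14.4) into the conversion:
T-score = 50 + 10 * (-27.9 / 14.4) = 50 + -279 / 14.4
T-score = 50 + -19.375
T-score = 30.625

30.625


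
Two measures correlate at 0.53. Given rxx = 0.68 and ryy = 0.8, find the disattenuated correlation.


r_corrected = rxy / sqrt(rxx * ryy)
= 0.53 / sqrt(0.68 * 0.8)
= 0.53 / sqrt(0.544)
= 0.53 / 0.737564
r_corrected = 0.7186

0.7186


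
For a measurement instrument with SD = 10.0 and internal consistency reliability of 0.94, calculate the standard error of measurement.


SEM = SD * sqrt(1 - rxx)
SEM = 10.0 * sqrt(1 - 0.94)
SEM = 10.0 * sqrt(0.06) = 10.0 * 0.244949
SEM = 2.4495

2.4495


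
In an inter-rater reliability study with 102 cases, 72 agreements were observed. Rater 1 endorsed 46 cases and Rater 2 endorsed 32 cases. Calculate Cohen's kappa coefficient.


P_o = 72/102 = 0.705882
P_e = (46*32 + 56*70) / 10404 = 0.518262
kappa = (P_o - P_e) / (1 - P_e)
kappa = (0.705882 - 0.518262) / (1 - 0.518262)
kappa = 0.3895

0.3895


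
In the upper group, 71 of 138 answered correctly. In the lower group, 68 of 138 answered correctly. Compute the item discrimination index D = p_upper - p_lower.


p_upper = 71/138 = 0.5145
p_lower = 68/138 = 0.4928
D = 0.5145 - 0.4928 = 0.0217

0.0217


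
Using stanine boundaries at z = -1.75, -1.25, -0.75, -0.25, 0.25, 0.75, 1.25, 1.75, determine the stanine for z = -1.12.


Stanine boundaries: [-1.75, -1.25, -0.75, -0.25, 0.25, 0.75, 1.25, 1.75]
z = -1.12
Check each boundary:
  z >= -1.75 -> could be stanine 2
  z >= -1.25 -> could be stanine 3
  z < -0.75
  z < -0.25
  z < 0.25
  z < 0.75
  z < 1.25
  z < 1.75
Highest qualifying boundary gives stanine = 3

3
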